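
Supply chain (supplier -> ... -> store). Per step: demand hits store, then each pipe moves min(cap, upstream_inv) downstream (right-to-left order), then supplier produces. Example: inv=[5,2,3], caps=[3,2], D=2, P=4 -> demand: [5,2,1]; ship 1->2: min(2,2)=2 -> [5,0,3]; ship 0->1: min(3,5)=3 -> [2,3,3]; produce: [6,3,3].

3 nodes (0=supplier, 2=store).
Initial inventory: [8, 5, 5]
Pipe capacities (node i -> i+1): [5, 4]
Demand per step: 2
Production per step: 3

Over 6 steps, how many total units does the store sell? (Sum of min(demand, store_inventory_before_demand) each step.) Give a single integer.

Answer: 12

Derivation:
Step 1: sold=2 (running total=2) -> [6 6 7]
Step 2: sold=2 (running total=4) -> [4 7 9]
Step 3: sold=2 (running total=6) -> [3 7 11]
Step 4: sold=2 (running total=8) -> [3 6 13]
Step 5: sold=2 (running total=10) -> [3 5 15]
Step 6: sold=2 (running total=12) -> [3 4 17]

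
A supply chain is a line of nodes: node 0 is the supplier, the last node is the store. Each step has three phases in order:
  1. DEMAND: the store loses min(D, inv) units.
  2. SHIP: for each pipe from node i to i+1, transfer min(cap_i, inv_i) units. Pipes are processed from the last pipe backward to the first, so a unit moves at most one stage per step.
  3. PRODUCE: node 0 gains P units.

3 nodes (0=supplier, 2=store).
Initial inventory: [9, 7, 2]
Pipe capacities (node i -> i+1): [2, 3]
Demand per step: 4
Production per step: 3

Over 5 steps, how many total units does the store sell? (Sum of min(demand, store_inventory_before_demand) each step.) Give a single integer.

Answer: 14

Derivation:
Step 1: sold=2 (running total=2) -> [10 6 3]
Step 2: sold=3 (running total=5) -> [11 5 3]
Step 3: sold=3 (running total=8) -> [12 4 3]
Step 4: sold=3 (running total=11) -> [13 3 3]
Step 5: sold=3 (running total=14) -> [14 2 3]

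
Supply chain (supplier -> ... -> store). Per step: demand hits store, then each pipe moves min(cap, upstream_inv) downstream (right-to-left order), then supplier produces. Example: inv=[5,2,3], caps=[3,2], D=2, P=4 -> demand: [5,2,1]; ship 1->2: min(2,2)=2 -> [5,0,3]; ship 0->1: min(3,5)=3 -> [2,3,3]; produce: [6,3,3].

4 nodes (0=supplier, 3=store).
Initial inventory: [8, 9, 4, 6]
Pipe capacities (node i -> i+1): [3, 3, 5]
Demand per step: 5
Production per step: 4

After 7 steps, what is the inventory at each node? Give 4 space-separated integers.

Step 1: demand=5,sold=5 ship[2->3]=4 ship[1->2]=3 ship[0->1]=3 prod=4 -> inv=[9 9 3 5]
Step 2: demand=5,sold=5 ship[2->3]=3 ship[1->2]=3 ship[0->1]=3 prod=4 -> inv=[10 9 3 3]
Step 3: demand=5,sold=3 ship[2->3]=3 ship[1->2]=3 ship[0->1]=3 prod=4 -> inv=[11 9 3 3]
Step 4: demand=5,sold=3 ship[2->3]=3 ship[1->2]=3 ship[0->1]=3 prod=4 -> inv=[12 9 3 3]
Step 5: demand=5,sold=3 ship[2->3]=3 ship[1->2]=3 ship[0->1]=3 prod=4 -> inv=[13 9 3 3]
Step 6: demand=5,sold=3 ship[2->3]=3 ship[1->2]=3 ship[0->1]=3 prod=4 -> inv=[14 9 3 3]
Step 7: demand=5,sold=3 ship[2->3]=3 ship[1->2]=3 ship[0->1]=3 prod=4 -> inv=[15 9 3 3]

15 9 3 3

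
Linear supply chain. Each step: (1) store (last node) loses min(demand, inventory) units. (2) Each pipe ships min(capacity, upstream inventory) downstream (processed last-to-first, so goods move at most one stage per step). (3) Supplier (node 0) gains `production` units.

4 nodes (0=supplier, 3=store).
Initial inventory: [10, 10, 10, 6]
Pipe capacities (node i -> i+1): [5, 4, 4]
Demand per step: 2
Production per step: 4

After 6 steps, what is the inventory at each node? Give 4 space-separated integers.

Step 1: demand=2,sold=2 ship[2->3]=4 ship[1->2]=4 ship[0->1]=5 prod=4 -> inv=[9 11 10 8]
Step 2: demand=2,sold=2 ship[2->3]=4 ship[1->2]=4 ship[0->1]=5 prod=4 -> inv=[8 12 10 10]
Step 3: demand=2,sold=2 ship[2->3]=4 ship[1->2]=4 ship[0->1]=5 prod=4 -> inv=[7 13 10 12]
Step 4: demand=2,sold=2 ship[2->3]=4 ship[1->2]=4 ship[0->1]=5 prod=4 -> inv=[6 14 10 14]
Step 5: demand=2,sold=2 ship[2->3]=4 ship[1->2]=4 ship[0->1]=5 prod=4 -> inv=[5 15 10 16]
Step 6: demand=2,sold=2 ship[2->3]=4 ship[1->2]=4 ship[0->1]=5 prod=4 -> inv=[4 16 10 18]

4 16 10 18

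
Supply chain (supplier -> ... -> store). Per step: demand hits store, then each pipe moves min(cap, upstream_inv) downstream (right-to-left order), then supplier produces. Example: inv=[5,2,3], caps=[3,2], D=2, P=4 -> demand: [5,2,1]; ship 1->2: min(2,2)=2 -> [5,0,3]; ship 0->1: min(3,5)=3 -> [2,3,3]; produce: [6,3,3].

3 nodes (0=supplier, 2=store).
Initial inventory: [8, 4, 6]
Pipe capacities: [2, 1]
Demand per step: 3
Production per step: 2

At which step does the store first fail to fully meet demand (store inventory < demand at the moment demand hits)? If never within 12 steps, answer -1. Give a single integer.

Step 1: demand=3,sold=3 ship[1->2]=1 ship[0->1]=2 prod=2 -> [8 5 4]
Step 2: demand=3,sold=3 ship[1->2]=1 ship[0->1]=2 prod=2 -> [8 6 2]
Step 3: demand=3,sold=2 ship[1->2]=1 ship[0->1]=2 prod=2 -> [8 7 1]
Step 4: demand=3,sold=1 ship[1->2]=1 ship[0->1]=2 prod=2 -> [8 8 1]
Step 5: demand=3,sold=1 ship[1->2]=1 ship[0->1]=2 prod=2 -> [8 9 1]
Step 6: demand=3,sold=1 ship[1->2]=1 ship[0->1]=2 prod=2 -> [8 10 1]
Step 7: demand=3,sold=1 ship[1->2]=1 ship[0->1]=2 prod=2 -> [8 11 1]
Step 8: demand=3,sold=1 ship[1->2]=1 ship[0->1]=2 prod=2 -> [8 12 1]
Step 9: demand=3,sold=1 ship[1->2]=1 ship[0->1]=2 prod=2 -> [8 13 1]
Step 10: demand=3,sold=1 ship[1->2]=1 ship[0->1]=2 prod=2 -> [8 14 1]
Step 11: demand=3,sold=1 ship[1->2]=1 ship[0->1]=2 prod=2 -> [8 15 1]
Step 12: demand=3,sold=1 ship[1->2]=1 ship[0->1]=2 prod=2 -> [8 16 1]
First stockout at step 3

3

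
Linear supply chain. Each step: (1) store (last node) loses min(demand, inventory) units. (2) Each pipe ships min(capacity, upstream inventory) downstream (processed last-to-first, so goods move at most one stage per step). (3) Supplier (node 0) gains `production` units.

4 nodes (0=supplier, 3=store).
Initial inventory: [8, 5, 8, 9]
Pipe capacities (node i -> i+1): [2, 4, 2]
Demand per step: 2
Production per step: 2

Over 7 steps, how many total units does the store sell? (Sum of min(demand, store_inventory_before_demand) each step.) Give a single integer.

Answer: 14

Derivation:
Step 1: sold=2 (running total=2) -> [8 3 10 9]
Step 2: sold=2 (running total=4) -> [8 2 11 9]
Step 3: sold=2 (running total=6) -> [8 2 11 9]
Step 4: sold=2 (running total=8) -> [8 2 11 9]
Step 5: sold=2 (running total=10) -> [8 2 11 9]
Step 6: sold=2 (running total=12) -> [8 2 11 9]
Step 7: sold=2 (running total=14) -> [8 2 11 9]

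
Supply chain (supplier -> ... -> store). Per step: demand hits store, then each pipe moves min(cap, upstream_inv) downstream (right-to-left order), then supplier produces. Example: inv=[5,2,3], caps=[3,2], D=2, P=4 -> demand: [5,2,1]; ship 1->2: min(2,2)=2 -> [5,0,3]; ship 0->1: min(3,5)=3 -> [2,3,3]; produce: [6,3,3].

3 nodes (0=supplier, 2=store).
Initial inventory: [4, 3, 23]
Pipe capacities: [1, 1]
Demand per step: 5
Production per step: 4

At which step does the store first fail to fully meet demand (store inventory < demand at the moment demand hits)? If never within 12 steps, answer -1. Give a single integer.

Step 1: demand=5,sold=5 ship[1->2]=1 ship[0->1]=1 prod=4 -> [7 3 19]
Step 2: demand=5,sold=5 ship[1->2]=1 ship[0->1]=1 prod=4 -> [10 3 15]
Step 3: demand=5,sold=5 ship[1->2]=1 ship[0->1]=1 prod=4 -> [13 3 11]
Step 4: demand=5,sold=5 ship[1->2]=1 ship[0->1]=1 prod=4 -> [16 3 7]
Step 5: demand=5,sold=5 ship[1->2]=1 ship[0->1]=1 prod=4 -> [19 3 3]
Step 6: demand=5,sold=3 ship[1->2]=1 ship[0->1]=1 prod=4 -> [22 3 1]
Step 7: demand=5,sold=1 ship[1->2]=1 ship[0->1]=1 prod=4 -> [25 3 1]
Step 8: demand=5,sold=1 ship[1->2]=1 ship[0->1]=1 prod=4 -> [28 3 1]
Step 9: demand=5,sold=1 ship[1->2]=1 ship[0->1]=1 prod=4 -> [31 3 1]
Step 10: demand=5,sold=1 ship[1->2]=1 ship[0->1]=1 prod=4 -> [34 3 1]
Step 11: demand=5,sold=1 ship[1->2]=1 ship[0->1]=1 prod=4 -> [37 3 1]
Step 12: demand=5,sold=1 ship[1->2]=1 ship[0->1]=1 prod=4 -> [40 3 1]
First stockout at step 6

6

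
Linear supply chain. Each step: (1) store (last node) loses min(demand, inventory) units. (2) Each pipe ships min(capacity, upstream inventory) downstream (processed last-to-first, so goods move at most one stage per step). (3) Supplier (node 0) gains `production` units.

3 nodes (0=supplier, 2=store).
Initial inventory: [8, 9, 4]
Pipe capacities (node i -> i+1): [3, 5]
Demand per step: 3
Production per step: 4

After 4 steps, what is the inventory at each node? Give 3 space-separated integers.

Step 1: demand=3,sold=3 ship[1->2]=5 ship[0->1]=3 prod=4 -> inv=[9 7 6]
Step 2: demand=3,sold=3 ship[1->2]=5 ship[0->1]=3 prod=4 -> inv=[10 5 8]
Step 3: demand=3,sold=3 ship[1->2]=5 ship[0->1]=3 prod=4 -> inv=[11 3 10]
Step 4: demand=3,sold=3 ship[1->2]=3 ship[0->1]=3 prod=4 -> inv=[12 3 10]

12 3 10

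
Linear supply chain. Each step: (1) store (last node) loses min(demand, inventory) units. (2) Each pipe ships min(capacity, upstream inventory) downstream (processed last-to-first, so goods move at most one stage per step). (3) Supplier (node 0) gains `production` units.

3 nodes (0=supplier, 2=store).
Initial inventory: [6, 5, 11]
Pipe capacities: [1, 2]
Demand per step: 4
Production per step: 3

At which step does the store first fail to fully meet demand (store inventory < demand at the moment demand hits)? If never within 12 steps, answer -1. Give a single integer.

Step 1: demand=4,sold=4 ship[1->2]=2 ship[0->1]=1 prod=3 -> [8 4 9]
Step 2: demand=4,sold=4 ship[1->2]=2 ship[0->1]=1 prod=3 -> [10 3 7]
Step 3: demand=4,sold=4 ship[1->2]=2 ship[0->1]=1 prod=3 -> [12 2 5]
Step 4: demand=4,sold=4 ship[1->2]=2 ship[0->1]=1 prod=3 -> [14 1 3]
Step 5: demand=4,sold=3 ship[1->2]=1 ship[0->1]=1 prod=3 -> [16 1 1]
Step 6: demand=4,sold=1 ship[1->2]=1 ship[0->1]=1 prod=3 -> [18 1 1]
Step 7: demand=4,sold=1 ship[1->2]=1 ship[0->1]=1 prod=3 -> [20 1 1]
Step 8: demand=4,sold=1 ship[1->2]=1 ship[0->1]=1 prod=3 -> [22 1 1]
Step 9: demand=4,sold=1 ship[1->2]=1 ship[0->1]=1 prod=3 -> [24 1 1]
Step 10: demand=4,sold=1 ship[1->2]=1 ship[0->1]=1 prod=3 -> [26 1 1]
Step 11: demand=4,sold=1 ship[1->2]=1 ship[0->1]=1 prod=3 -> [28 1 1]
Step 12: demand=4,sold=1 ship[1->2]=1 ship[0->1]=1 prod=3 -> [30 1 1]
First stockout at step 5

5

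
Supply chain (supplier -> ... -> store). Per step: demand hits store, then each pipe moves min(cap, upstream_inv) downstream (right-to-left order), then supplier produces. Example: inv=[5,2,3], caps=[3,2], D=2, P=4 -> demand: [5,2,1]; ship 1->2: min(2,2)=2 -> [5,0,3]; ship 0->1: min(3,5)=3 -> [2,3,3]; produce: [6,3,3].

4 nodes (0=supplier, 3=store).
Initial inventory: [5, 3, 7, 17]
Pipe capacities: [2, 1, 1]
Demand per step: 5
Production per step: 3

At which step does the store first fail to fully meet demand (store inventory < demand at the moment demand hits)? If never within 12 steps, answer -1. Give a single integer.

Step 1: demand=5,sold=5 ship[2->3]=1 ship[1->2]=1 ship[0->1]=2 prod=3 -> [6 4 7 13]
Step 2: demand=5,sold=5 ship[2->3]=1 ship[1->2]=1 ship[0->1]=2 prod=3 -> [7 5 7 9]
Step 3: demand=5,sold=5 ship[2->3]=1 ship[1->2]=1 ship[0->1]=2 prod=3 -> [8 6 7 5]
Step 4: demand=5,sold=5 ship[2->3]=1 ship[1->2]=1 ship[0->1]=2 prod=3 -> [9 7 7 1]
Step 5: demand=5,sold=1 ship[2->3]=1 ship[1->2]=1 ship[0->1]=2 prod=3 -> [10 8 7 1]
Step 6: demand=5,sold=1 ship[2->3]=1 ship[1->2]=1 ship[0->1]=2 prod=3 -> [11 9 7 1]
Step 7: demand=5,sold=1 ship[2->3]=1 ship[1->2]=1 ship[0->1]=2 prod=3 -> [12 10 7 1]
Step 8: demand=5,sold=1 ship[2->3]=1 ship[1->2]=1 ship[0->1]=2 prod=3 -> [13 11 7 1]
Step 9: demand=5,sold=1 ship[2->3]=1 ship[1->2]=1 ship[0->1]=2 prod=3 -> [14 12 7 1]
Step 10: demand=5,sold=1 ship[2->3]=1 ship[1->2]=1 ship[0->1]=2 prod=3 -> [15 13 7 1]
Step 11: demand=5,sold=1 ship[2->3]=1 ship[1->2]=1 ship[0->1]=2 prod=3 -> [16 14 7 1]
Step 12: demand=5,sold=1 ship[2->3]=1 ship[1->2]=1 ship[0->1]=2 prod=3 -> [17 15 7 1]
First stockout at step 5

5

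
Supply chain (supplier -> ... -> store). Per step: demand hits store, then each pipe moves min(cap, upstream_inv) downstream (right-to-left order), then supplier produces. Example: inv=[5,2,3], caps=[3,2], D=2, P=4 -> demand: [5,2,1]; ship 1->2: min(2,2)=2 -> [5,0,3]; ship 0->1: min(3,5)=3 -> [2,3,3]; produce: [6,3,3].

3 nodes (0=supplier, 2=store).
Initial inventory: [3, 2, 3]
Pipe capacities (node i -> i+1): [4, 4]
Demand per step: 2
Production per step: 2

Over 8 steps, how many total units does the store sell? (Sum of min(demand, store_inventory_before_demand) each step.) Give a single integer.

Answer: 16

Derivation:
Step 1: sold=2 (running total=2) -> [2 3 3]
Step 2: sold=2 (running total=4) -> [2 2 4]
Step 3: sold=2 (running total=6) -> [2 2 4]
Step 4: sold=2 (running total=8) -> [2 2 4]
Step 5: sold=2 (running total=10) -> [2 2 4]
Step 6: sold=2 (running total=12) -> [2 2 4]
Step 7: sold=2 (running total=14) -> [2 2 4]
Step 8: sold=2 (running total=16) -> [2 2 4]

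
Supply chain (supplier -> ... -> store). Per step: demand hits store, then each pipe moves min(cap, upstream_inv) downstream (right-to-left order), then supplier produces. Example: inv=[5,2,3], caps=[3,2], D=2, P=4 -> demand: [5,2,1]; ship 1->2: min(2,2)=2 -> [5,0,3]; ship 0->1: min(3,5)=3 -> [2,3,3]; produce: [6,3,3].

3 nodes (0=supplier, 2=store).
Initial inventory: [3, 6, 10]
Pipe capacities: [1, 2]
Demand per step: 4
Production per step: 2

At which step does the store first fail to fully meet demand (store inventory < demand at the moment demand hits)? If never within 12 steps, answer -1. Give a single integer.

Step 1: demand=4,sold=4 ship[1->2]=2 ship[0->1]=1 prod=2 -> [4 5 8]
Step 2: demand=4,sold=4 ship[1->2]=2 ship[0->1]=1 prod=2 -> [5 4 6]
Step 3: demand=4,sold=4 ship[1->2]=2 ship[0->1]=1 prod=2 -> [6 3 4]
Step 4: demand=4,sold=4 ship[1->2]=2 ship[0->1]=1 prod=2 -> [7 2 2]
Step 5: demand=4,sold=2 ship[1->2]=2 ship[0->1]=1 prod=2 -> [8 1 2]
Step 6: demand=4,sold=2 ship[1->2]=1 ship[0->1]=1 prod=2 -> [9 1 1]
Step 7: demand=4,sold=1 ship[1->2]=1 ship[0->1]=1 prod=2 -> [10 1 1]
Step 8: demand=4,sold=1 ship[1->2]=1 ship[0->1]=1 prod=2 -> [11 1 1]
Step 9: demand=4,sold=1 ship[1->2]=1 ship[0->1]=1 prod=2 -> [12 1 1]
Step 10: demand=4,sold=1 ship[1->2]=1 ship[0->1]=1 prod=2 -> [13 1 1]
Step 11: demand=4,sold=1 ship[1->2]=1 ship[0->1]=1 prod=2 -> [14 1 1]
Step 12: demand=4,sold=1 ship[1->2]=1 ship[0->1]=1 prod=2 -> [15 1 1]
First stockout at step 5

5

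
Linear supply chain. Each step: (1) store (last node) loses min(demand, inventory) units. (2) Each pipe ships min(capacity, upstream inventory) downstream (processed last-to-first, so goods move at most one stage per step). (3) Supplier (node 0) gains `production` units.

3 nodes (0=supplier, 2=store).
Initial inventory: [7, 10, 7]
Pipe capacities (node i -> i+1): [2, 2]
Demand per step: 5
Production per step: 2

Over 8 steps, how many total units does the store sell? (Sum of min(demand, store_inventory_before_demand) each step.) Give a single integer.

Answer: 21

Derivation:
Step 1: sold=5 (running total=5) -> [7 10 4]
Step 2: sold=4 (running total=9) -> [7 10 2]
Step 3: sold=2 (running total=11) -> [7 10 2]
Step 4: sold=2 (running total=13) -> [7 10 2]
Step 5: sold=2 (running total=15) -> [7 10 2]
Step 6: sold=2 (running total=17) -> [7 10 2]
Step 7: sold=2 (running total=19) -> [7 10 2]
Step 8: sold=2 (running total=21) -> [7 10 2]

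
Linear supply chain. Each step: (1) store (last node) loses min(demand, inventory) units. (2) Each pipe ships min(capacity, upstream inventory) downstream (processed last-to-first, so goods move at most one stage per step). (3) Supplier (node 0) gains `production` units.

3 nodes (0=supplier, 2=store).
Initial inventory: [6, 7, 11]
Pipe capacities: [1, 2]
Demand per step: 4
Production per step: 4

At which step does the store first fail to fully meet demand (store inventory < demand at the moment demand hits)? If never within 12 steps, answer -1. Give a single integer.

Step 1: demand=4,sold=4 ship[1->2]=2 ship[0->1]=1 prod=4 -> [9 6 9]
Step 2: demand=4,sold=4 ship[1->2]=2 ship[0->1]=1 prod=4 -> [12 5 7]
Step 3: demand=4,sold=4 ship[1->2]=2 ship[0->1]=1 prod=4 -> [15 4 5]
Step 4: demand=4,sold=4 ship[1->2]=2 ship[0->1]=1 prod=4 -> [18 3 3]
Step 5: demand=4,sold=3 ship[1->2]=2 ship[0->1]=1 prod=4 -> [21 2 2]
Step 6: demand=4,sold=2 ship[1->2]=2 ship[0->1]=1 prod=4 -> [24 1 2]
Step 7: demand=4,sold=2 ship[1->2]=1 ship[0->1]=1 prod=4 -> [27 1 1]
Step 8: demand=4,sold=1 ship[1->2]=1 ship[0->1]=1 prod=4 -> [30 1 1]
Step 9: demand=4,sold=1 ship[1->2]=1 ship[0->1]=1 prod=4 -> [33 1 1]
Step 10: demand=4,sold=1 ship[1->2]=1 ship[0->1]=1 prod=4 -> [36 1 1]
Step 11: demand=4,sold=1 ship[1->2]=1 ship[0->1]=1 prod=4 -> [39 1 1]
Step 12: demand=4,sold=1 ship[1->2]=1 ship[0->1]=1 prod=4 -> [42 1 1]
First stockout at step 5

5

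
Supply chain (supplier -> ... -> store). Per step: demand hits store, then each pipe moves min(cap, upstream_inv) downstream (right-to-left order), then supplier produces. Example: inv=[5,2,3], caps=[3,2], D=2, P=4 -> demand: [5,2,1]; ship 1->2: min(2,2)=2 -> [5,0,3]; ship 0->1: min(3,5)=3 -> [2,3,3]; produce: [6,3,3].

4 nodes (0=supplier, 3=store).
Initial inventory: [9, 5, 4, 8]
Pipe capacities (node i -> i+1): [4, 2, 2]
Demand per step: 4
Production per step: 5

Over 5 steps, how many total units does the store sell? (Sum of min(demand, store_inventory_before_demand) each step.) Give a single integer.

Answer: 16

Derivation:
Step 1: sold=4 (running total=4) -> [10 7 4 6]
Step 2: sold=4 (running total=8) -> [11 9 4 4]
Step 3: sold=4 (running total=12) -> [12 11 4 2]
Step 4: sold=2 (running total=14) -> [13 13 4 2]
Step 5: sold=2 (running total=16) -> [14 15 4 2]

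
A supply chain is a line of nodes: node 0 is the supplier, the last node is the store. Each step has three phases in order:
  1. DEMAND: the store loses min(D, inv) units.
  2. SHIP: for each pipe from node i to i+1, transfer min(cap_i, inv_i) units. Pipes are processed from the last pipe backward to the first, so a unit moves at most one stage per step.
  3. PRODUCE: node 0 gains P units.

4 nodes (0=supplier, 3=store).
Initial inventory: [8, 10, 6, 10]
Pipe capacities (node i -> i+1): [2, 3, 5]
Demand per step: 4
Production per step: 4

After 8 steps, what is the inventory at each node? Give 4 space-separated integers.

Step 1: demand=4,sold=4 ship[2->3]=5 ship[1->2]=3 ship[0->1]=2 prod=4 -> inv=[10 9 4 11]
Step 2: demand=4,sold=4 ship[2->3]=4 ship[1->2]=3 ship[0->1]=2 prod=4 -> inv=[12 8 3 11]
Step 3: demand=4,sold=4 ship[2->3]=3 ship[1->2]=3 ship[0->1]=2 prod=4 -> inv=[14 7 3 10]
Step 4: demand=4,sold=4 ship[2->3]=3 ship[1->2]=3 ship[0->1]=2 prod=4 -> inv=[16 6 3 9]
Step 5: demand=4,sold=4 ship[2->3]=3 ship[1->2]=3 ship[0->1]=2 prod=4 -> inv=[18 5 3 8]
Step 6: demand=4,sold=4 ship[2->3]=3 ship[1->2]=3 ship[0->1]=2 prod=4 -> inv=[20 4 3 7]
Step 7: demand=4,sold=4 ship[2->3]=3 ship[1->2]=3 ship[0->1]=2 prod=4 -> inv=[22 3 3 6]
Step 8: demand=4,sold=4 ship[2->3]=3 ship[1->2]=3 ship[0->1]=2 prod=4 -> inv=[24 2 3 5]

24 2 3 5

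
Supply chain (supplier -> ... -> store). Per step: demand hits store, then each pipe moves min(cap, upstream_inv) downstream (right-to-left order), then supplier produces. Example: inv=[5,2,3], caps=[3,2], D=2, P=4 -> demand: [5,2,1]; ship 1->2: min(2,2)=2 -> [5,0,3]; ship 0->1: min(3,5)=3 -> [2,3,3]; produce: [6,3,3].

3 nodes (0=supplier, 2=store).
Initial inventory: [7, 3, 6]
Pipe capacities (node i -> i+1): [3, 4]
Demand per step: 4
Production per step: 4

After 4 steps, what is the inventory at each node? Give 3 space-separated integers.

Step 1: demand=4,sold=4 ship[1->2]=3 ship[0->1]=3 prod=4 -> inv=[8 3 5]
Step 2: demand=4,sold=4 ship[1->2]=3 ship[0->1]=3 prod=4 -> inv=[9 3 4]
Step 3: demand=4,sold=4 ship[1->2]=3 ship[0->1]=3 prod=4 -> inv=[10 3 3]
Step 4: demand=4,sold=3 ship[1->2]=3 ship[0->1]=3 prod=4 -> inv=[11 3 3]

11 3 3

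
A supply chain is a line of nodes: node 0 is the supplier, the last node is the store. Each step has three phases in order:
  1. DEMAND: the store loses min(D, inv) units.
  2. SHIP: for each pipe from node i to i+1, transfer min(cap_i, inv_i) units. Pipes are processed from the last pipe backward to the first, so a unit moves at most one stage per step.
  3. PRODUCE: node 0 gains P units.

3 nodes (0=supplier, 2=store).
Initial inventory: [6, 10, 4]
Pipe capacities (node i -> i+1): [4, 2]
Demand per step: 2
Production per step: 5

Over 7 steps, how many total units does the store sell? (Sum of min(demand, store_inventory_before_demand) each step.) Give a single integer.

Step 1: sold=2 (running total=2) -> [7 12 4]
Step 2: sold=2 (running total=4) -> [8 14 4]
Step 3: sold=2 (running total=6) -> [9 16 4]
Step 4: sold=2 (running total=8) -> [10 18 4]
Step 5: sold=2 (running total=10) -> [11 20 4]
Step 6: sold=2 (running total=12) -> [12 22 4]
Step 7: sold=2 (running total=14) -> [13 24 4]

Answer: 14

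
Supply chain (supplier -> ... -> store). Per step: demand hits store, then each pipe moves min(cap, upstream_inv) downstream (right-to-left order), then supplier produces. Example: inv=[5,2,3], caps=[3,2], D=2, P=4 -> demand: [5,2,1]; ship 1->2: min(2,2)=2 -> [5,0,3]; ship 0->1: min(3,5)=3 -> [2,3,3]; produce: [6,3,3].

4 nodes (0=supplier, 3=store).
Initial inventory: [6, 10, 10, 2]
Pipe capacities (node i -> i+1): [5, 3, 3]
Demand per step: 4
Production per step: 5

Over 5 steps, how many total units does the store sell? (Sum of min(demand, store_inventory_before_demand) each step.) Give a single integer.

Answer: 14

Derivation:
Step 1: sold=2 (running total=2) -> [6 12 10 3]
Step 2: sold=3 (running total=5) -> [6 14 10 3]
Step 3: sold=3 (running total=8) -> [6 16 10 3]
Step 4: sold=3 (running total=11) -> [6 18 10 3]
Step 5: sold=3 (running total=14) -> [6 20 10 3]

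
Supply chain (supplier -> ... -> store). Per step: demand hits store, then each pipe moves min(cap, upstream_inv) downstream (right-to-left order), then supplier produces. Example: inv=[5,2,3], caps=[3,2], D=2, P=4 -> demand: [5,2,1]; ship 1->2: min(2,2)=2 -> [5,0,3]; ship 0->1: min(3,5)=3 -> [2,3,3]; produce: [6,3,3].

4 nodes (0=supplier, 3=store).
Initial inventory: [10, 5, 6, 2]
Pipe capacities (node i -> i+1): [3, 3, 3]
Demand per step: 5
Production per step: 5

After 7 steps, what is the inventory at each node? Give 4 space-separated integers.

Step 1: demand=5,sold=2 ship[2->3]=3 ship[1->2]=3 ship[0->1]=3 prod=5 -> inv=[12 5 6 3]
Step 2: demand=5,sold=3 ship[2->3]=3 ship[1->2]=3 ship[0->1]=3 prod=5 -> inv=[14 5 6 3]
Step 3: demand=5,sold=3 ship[2->3]=3 ship[1->2]=3 ship[0->1]=3 prod=5 -> inv=[16 5 6 3]
Step 4: demand=5,sold=3 ship[2->3]=3 ship[1->2]=3 ship[0->1]=3 prod=5 -> inv=[18 5 6 3]
Step 5: demand=5,sold=3 ship[2->3]=3 ship[1->2]=3 ship[0->1]=3 prod=5 -> inv=[20 5 6 3]
Step 6: demand=5,sold=3 ship[2->3]=3 ship[1->2]=3 ship[0->1]=3 prod=5 -> inv=[22 5 6 3]
Step 7: demand=5,sold=3 ship[2->3]=3 ship[1->2]=3 ship[0->1]=3 prod=5 -> inv=[24 5 6 3]

24 5 6 3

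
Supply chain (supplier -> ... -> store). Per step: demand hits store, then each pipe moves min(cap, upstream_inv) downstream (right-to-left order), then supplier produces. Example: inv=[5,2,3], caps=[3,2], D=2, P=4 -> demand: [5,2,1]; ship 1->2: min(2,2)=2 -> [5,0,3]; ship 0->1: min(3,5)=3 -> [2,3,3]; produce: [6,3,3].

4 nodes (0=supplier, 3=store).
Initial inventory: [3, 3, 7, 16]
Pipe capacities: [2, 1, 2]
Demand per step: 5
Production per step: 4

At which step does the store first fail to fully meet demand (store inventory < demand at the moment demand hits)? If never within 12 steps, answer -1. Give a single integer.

Step 1: demand=5,sold=5 ship[2->3]=2 ship[1->2]=1 ship[0->1]=2 prod=4 -> [5 4 6 13]
Step 2: demand=5,sold=5 ship[2->3]=2 ship[1->2]=1 ship[0->1]=2 prod=4 -> [7 5 5 10]
Step 3: demand=5,sold=5 ship[2->3]=2 ship[1->2]=1 ship[0->1]=2 prod=4 -> [9 6 4 7]
Step 4: demand=5,sold=5 ship[2->3]=2 ship[1->2]=1 ship[0->1]=2 prod=4 -> [11 7 3 4]
Step 5: demand=5,sold=4 ship[2->3]=2 ship[1->2]=1 ship[0->1]=2 prod=4 -> [13 8 2 2]
Step 6: demand=5,sold=2 ship[2->3]=2 ship[1->2]=1 ship[0->1]=2 prod=4 -> [15 9 1 2]
Step 7: demand=5,sold=2 ship[2->3]=1 ship[1->2]=1 ship[0->1]=2 prod=4 -> [17 10 1 1]
Step 8: demand=5,sold=1 ship[2->3]=1 ship[1->2]=1 ship[0->1]=2 prod=4 -> [19 11 1 1]
Step 9: demand=5,sold=1 ship[2->3]=1 ship[1->2]=1 ship[0->1]=2 prod=4 -> [21 12 1 1]
Step 10: demand=5,sold=1 ship[2->3]=1 ship[1->2]=1 ship[0->1]=2 prod=4 -> [23 13 1 1]
Step 11: demand=5,sold=1 ship[2->3]=1 ship[1->2]=1 ship[0->1]=2 prod=4 -> [25 14 1 1]
Step 12: demand=5,sold=1 ship[2->3]=1 ship[1->2]=1 ship[0->1]=2 prod=4 -> [27 15 1 1]
First stockout at step 5

5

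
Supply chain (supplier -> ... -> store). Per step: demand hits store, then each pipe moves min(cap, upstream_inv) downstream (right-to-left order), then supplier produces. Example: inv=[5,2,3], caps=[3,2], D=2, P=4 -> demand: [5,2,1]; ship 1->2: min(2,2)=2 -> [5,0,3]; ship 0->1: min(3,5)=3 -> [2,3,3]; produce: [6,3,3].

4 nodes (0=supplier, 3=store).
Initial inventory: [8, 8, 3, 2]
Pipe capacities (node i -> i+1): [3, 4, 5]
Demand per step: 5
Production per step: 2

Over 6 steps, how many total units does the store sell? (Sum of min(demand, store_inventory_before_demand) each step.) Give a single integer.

Answer: 21

Derivation:
Step 1: sold=2 (running total=2) -> [7 7 4 3]
Step 2: sold=3 (running total=5) -> [6 6 4 4]
Step 3: sold=4 (running total=9) -> [5 5 4 4]
Step 4: sold=4 (running total=13) -> [4 4 4 4]
Step 5: sold=4 (running total=17) -> [3 3 4 4]
Step 6: sold=4 (running total=21) -> [2 3 3 4]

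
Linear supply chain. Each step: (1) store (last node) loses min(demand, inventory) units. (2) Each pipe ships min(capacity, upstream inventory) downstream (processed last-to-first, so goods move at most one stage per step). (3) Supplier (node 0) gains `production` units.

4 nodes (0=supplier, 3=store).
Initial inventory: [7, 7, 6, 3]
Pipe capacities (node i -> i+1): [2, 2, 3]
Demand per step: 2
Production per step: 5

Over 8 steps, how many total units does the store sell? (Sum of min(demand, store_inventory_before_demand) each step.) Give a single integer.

Answer: 16

Derivation:
Step 1: sold=2 (running total=2) -> [10 7 5 4]
Step 2: sold=2 (running total=4) -> [13 7 4 5]
Step 3: sold=2 (running total=6) -> [16 7 3 6]
Step 4: sold=2 (running total=8) -> [19 7 2 7]
Step 5: sold=2 (running total=10) -> [22 7 2 7]
Step 6: sold=2 (running total=12) -> [25 7 2 7]
Step 7: sold=2 (running total=14) -> [28 7 2 7]
Step 8: sold=2 (running total=16) -> [31 7 2 7]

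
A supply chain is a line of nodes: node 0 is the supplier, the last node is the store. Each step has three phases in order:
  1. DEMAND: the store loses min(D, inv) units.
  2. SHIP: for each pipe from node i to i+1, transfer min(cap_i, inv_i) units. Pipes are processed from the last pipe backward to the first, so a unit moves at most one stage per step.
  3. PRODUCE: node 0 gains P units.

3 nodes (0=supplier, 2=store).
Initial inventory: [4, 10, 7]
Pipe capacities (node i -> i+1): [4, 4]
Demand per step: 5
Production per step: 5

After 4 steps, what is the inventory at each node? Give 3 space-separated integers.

Step 1: demand=5,sold=5 ship[1->2]=4 ship[0->1]=4 prod=5 -> inv=[5 10 6]
Step 2: demand=5,sold=5 ship[1->2]=4 ship[0->1]=4 prod=5 -> inv=[6 10 5]
Step 3: demand=5,sold=5 ship[1->2]=4 ship[0->1]=4 prod=5 -> inv=[7 10 4]
Step 4: demand=5,sold=4 ship[1->2]=4 ship[0->1]=4 prod=5 -> inv=[8 10 4]

8 10 4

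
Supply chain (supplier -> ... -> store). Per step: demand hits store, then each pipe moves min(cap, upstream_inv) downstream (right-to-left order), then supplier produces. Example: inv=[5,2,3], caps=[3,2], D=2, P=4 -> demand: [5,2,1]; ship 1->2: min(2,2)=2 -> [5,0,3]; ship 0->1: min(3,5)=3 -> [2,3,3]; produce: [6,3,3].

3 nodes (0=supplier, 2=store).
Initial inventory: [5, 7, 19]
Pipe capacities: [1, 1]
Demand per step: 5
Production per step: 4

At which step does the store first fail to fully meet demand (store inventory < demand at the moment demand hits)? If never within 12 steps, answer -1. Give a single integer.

Step 1: demand=5,sold=5 ship[1->2]=1 ship[0->1]=1 prod=4 -> [8 7 15]
Step 2: demand=5,sold=5 ship[1->2]=1 ship[0->1]=1 prod=4 -> [11 7 11]
Step 3: demand=5,sold=5 ship[1->2]=1 ship[0->1]=1 prod=4 -> [14 7 7]
Step 4: demand=5,sold=5 ship[1->2]=1 ship[0->1]=1 prod=4 -> [17 7 3]
Step 5: demand=5,sold=3 ship[1->2]=1 ship[0->1]=1 prod=4 -> [20 7 1]
Step 6: demand=5,sold=1 ship[1->2]=1 ship[0->1]=1 prod=4 -> [23 7 1]
Step 7: demand=5,sold=1 ship[1->2]=1 ship[0->1]=1 prod=4 -> [26 7 1]
Step 8: demand=5,sold=1 ship[1->2]=1 ship[0->1]=1 prod=4 -> [29 7 1]
Step 9: demand=5,sold=1 ship[1->2]=1 ship[0->1]=1 prod=4 -> [32 7 1]
Step 10: demand=5,sold=1 ship[1->2]=1 ship[0->1]=1 prod=4 -> [35 7 1]
Step 11: demand=5,sold=1 ship[1->2]=1 ship[0->1]=1 prod=4 -> [38 7 1]
Step 12: demand=5,sold=1 ship[1->2]=1 ship[0->1]=1 prod=4 -> [41 7 1]
First stockout at step 5

5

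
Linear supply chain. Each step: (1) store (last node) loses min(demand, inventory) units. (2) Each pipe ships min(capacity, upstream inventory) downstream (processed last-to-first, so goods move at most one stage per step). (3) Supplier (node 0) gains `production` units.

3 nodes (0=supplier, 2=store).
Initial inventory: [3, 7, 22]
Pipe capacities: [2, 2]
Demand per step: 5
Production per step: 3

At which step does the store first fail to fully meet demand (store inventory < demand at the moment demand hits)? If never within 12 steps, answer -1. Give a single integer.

Step 1: demand=5,sold=5 ship[1->2]=2 ship[0->1]=2 prod=3 -> [4 7 19]
Step 2: demand=5,sold=5 ship[1->2]=2 ship[0->1]=2 prod=3 -> [5 7 16]
Step 3: demand=5,sold=5 ship[1->2]=2 ship[0->1]=2 prod=3 -> [6 7 13]
Step 4: demand=5,sold=5 ship[1->2]=2 ship[0->1]=2 prod=3 -> [7 7 10]
Step 5: demand=5,sold=5 ship[1->2]=2 ship[0->1]=2 prod=3 -> [8 7 7]
Step 6: demand=5,sold=5 ship[1->2]=2 ship[0->1]=2 prod=3 -> [9 7 4]
Step 7: demand=5,sold=4 ship[1->2]=2 ship[0->1]=2 prod=3 -> [10 7 2]
Step 8: demand=5,sold=2 ship[1->2]=2 ship[0->1]=2 prod=3 -> [11 7 2]
Step 9: demand=5,sold=2 ship[1->2]=2 ship[0->1]=2 prod=3 -> [12 7 2]
Step 10: demand=5,sold=2 ship[1->2]=2 ship[0->1]=2 prod=3 -> [13 7 2]
Step 11: demand=5,sold=2 ship[1->2]=2 ship[0->1]=2 prod=3 -> [14 7 2]
Step 12: demand=5,sold=2 ship[1->2]=2 ship[0->1]=2 prod=3 -> [15 7 2]
First stockout at step 7

7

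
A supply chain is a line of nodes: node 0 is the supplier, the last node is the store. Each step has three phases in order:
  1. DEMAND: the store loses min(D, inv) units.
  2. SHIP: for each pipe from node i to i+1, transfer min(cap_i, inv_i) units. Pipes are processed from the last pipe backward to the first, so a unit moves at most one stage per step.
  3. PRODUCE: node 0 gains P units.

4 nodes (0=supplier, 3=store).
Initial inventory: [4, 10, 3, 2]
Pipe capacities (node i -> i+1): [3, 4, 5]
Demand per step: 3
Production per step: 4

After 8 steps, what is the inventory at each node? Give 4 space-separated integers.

Step 1: demand=3,sold=2 ship[2->3]=3 ship[1->2]=4 ship[0->1]=3 prod=4 -> inv=[5 9 4 3]
Step 2: demand=3,sold=3 ship[2->3]=4 ship[1->2]=4 ship[0->1]=3 prod=4 -> inv=[6 8 4 4]
Step 3: demand=3,sold=3 ship[2->3]=4 ship[1->2]=4 ship[0->1]=3 prod=4 -> inv=[7 7 4 5]
Step 4: demand=3,sold=3 ship[2->3]=4 ship[1->2]=4 ship[0->1]=3 prod=4 -> inv=[8 6 4 6]
Step 5: demand=3,sold=3 ship[2->3]=4 ship[1->2]=4 ship[0->1]=3 prod=4 -> inv=[9 5 4 7]
Step 6: demand=3,sold=3 ship[2->3]=4 ship[1->2]=4 ship[0->1]=3 prod=4 -> inv=[10 4 4 8]
Step 7: demand=3,sold=3 ship[2->3]=4 ship[1->2]=4 ship[0->1]=3 prod=4 -> inv=[11 3 4 9]
Step 8: demand=3,sold=3 ship[2->3]=4 ship[1->2]=3 ship[0->1]=3 prod=4 -> inv=[12 3 3 10]

12 3 3 10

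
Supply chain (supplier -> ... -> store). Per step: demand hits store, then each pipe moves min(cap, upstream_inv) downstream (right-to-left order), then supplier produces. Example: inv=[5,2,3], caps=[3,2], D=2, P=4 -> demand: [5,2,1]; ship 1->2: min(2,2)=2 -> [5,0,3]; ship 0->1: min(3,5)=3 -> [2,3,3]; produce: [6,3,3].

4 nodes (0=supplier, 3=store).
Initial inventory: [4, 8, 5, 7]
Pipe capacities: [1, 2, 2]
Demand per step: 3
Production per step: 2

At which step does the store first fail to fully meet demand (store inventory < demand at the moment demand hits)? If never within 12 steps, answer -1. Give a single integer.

Step 1: demand=3,sold=3 ship[2->3]=2 ship[1->2]=2 ship[0->1]=1 prod=2 -> [5 7 5 6]
Step 2: demand=3,sold=3 ship[2->3]=2 ship[1->2]=2 ship[0->1]=1 prod=2 -> [6 6 5 5]
Step 3: demand=3,sold=3 ship[2->3]=2 ship[1->2]=2 ship[0->1]=1 prod=2 -> [7 5 5 4]
Step 4: demand=3,sold=3 ship[2->3]=2 ship[1->2]=2 ship[0->1]=1 prod=2 -> [8 4 5 3]
Step 5: demand=3,sold=3 ship[2->3]=2 ship[1->2]=2 ship[0->1]=1 prod=2 -> [9 3 5 2]
Step 6: demand=3,sold=2 ship[2->3]=2 ship[1->2]=2 ship[0->1]=1 prod=2 -> [10 2 5 2]
Step 7: demand=3,sold=2 ship[2->3]=2 ship[1->2]=2 ship[0->1]=1 prod=2 -> [11 1 5 2]
Step 8: demand=3,sold=2 ship[2->3]=2 ship[1->2]=1 ship[0->1]=1 prod=2 -> [12 1 4 2]
Step 9: demand=3,sold=2 ship[2->3]=2 ship[1->2]=1 ship[0->1]=1 prod=2 -> [13 1 3 2]
Step 10: demand=3,sold=2 ship[2->3]=2 ship[1->2]=1 ship[0->1]=1 prod=2 -> [14 1 2 2]
Step 11: demand=3,sold=2 ship[2->3]=2 ship[1->2]=1 ship[0->1]=1 prod=2 -> [15 1 1 2]
Step 12: demand=3,sold=2 ship[2->3]=1 ship[1->2]=1 ship[0->1]=1 prod=2 -> [16 1 1 1]
First stockout at step 6

6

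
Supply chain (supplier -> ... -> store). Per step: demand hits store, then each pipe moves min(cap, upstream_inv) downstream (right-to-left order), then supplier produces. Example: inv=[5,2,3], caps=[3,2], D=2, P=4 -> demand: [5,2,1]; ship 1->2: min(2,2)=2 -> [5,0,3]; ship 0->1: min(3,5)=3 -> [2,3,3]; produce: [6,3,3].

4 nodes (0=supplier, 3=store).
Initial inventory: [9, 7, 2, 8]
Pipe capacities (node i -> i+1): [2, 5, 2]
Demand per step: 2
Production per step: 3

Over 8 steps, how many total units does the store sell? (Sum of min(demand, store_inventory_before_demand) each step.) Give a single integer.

Step 1: sold=2 (running total=2) -> [10 4 5 8]
Step 2: sold=2 (running total=4) -> [11 2 7 8]
Step 3: sold=2 (running total=6) -> [12 2 7 8]
Step 4: sold=2 (running total=8) -> [13 2 7 8]
Step 5: sold=2 (running total=10) -> [14 2 7 8]
Step 6: sold=2 (running total=12) -> [15 2 7 8]
Step 7: sold=2 (running total=14) -> [16 2 7 8]
Step 8: sold=2 (running total=16) -> [17 2 7 8]

Answer: 16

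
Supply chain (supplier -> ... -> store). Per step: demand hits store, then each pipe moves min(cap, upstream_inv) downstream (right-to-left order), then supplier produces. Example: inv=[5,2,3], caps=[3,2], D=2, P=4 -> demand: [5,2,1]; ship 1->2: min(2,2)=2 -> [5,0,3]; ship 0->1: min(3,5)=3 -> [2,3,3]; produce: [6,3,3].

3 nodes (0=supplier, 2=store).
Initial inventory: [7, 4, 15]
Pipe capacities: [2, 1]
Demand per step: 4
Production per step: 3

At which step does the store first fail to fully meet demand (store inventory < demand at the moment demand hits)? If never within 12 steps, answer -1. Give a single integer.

Step 1: demand=4,sold=4 ship[1->2]=1 ship[0->1]=2 prod=3 -> [8 5 12]
Step 2: demand=4,sold=4 ship[1->2]=1 ship[0->1]=2 prod=3 -> [9 6 9]
Step 3: demand=4,sold=4 ship[1->2]=1 ship[0->1]=2 prod=3 -> [10 7 6]
Step 4: demand=4,sold=4 ship[1->2]=1 ship[0->1]=2 prod=3 -> [11 8 3]
Step 5: demand=4,sold=3 ship[1->2]=1 ship[0->1]=2 prod=3 -> [12 9 1]
Step 6: demand=4,sold=1 ship[1->2]=1 ship[0->1]=2 prod=3 -> [13 10 1]
Step 7: demand=4,sold=1 ship[1->2]=1 ship[0->1]=2 prod=3 -> [14 11 1]
Step 8: demand=4,sold=1 ship[1->2]=1 ship[0->1]=2 prod=3 -> [15 12 1]
Step 9: demand=4,sold=1 ship[1->2]=1 ship[0->1]=2 prod=3 -> [16 13 1]
Step 10: demand=4,sold=1 ship[1->2]=1 ship[0->1]=2 prod=3 -> [17 14 1]
Step 11: demand=4,sold=1 ship[1->2]=1 ship[0->1]=2 prod=3 -> [18 15 1]
Step 12: demand=4,sold=1 ship[1->2]=1 ship[0->1]=2 prod=3 -> [19 16 1]
First stockout at step 5

5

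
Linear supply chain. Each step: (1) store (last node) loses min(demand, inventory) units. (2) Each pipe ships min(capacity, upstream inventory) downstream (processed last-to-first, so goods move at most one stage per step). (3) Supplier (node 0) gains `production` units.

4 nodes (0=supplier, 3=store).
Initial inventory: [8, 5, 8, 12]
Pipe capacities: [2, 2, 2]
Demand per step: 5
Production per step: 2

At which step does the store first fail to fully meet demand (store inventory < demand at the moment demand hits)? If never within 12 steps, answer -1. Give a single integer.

Step 1: demand=5,sold=5 ship[2->3]=2 ship[1->2]=2 ship[0->1]=2 prod=2 -> [8 5 8 9]
Step 2: demand=5,sold=5 ship[2->3]=2 ship[1->2]=2 ship[0->1]=2 prod=2 -> [8 5 8 6]
Step 3: demand=5,sold=5 ship[2->3]=2 ship[1->2]=2 ship[0->1]=2 prod=2 -> [8 5 8 3]
Step 4: demand=5,sold=3 ship[2->3]=2 ship[1->2]=2 ship[0->1]=2 prod=2 -> [8 5 8 2]
Step 5: demand=5,sold=2 ship[2->3]=2 ship[1->2]=2 ship[0->1]=2 prod=2 -> [8 5 8 2]
Step 6: demand=5,sold=2 ship[2->3]=2 ship[1->2]=2 ship[0->1]=2 prod=2 -> [8 5 8 2]
Step 7: demand=5,sold=2 ship[2->3]=2 ship[1->2]=2 ship[0->1]=2 prod=2 -> [8 5 8 2]
Step 8: demand=5,sold=2 ship[2->3]=2 ship[1->2]=2 ship[0->1]=2 prod=2 -> [8 5 8 2]
Step 9: demand=5,sold=2 ship[2->3]=2 ship[1->2]=2 ship[0->1]=2 prod=2 -> [8 5 8 2]
Step 10: demand=5,sold=2 ship[2->3]=2 ship[1->2]=2 ship[0->1]=2 prod=2 -> [8 5 8 2]
Step 11: demand=5,sold=2 ship[2->3]=2 ship[1->2]=2 ship[0->1]=2 prod=2 -> [8 5 8 2]
Step 12: demand=5,sold=2 ship[2->3]=2 ship[1->2]=2 ship[0->1]=2 prod=2 -> [8 5 8 2]
First stockout at step 4

4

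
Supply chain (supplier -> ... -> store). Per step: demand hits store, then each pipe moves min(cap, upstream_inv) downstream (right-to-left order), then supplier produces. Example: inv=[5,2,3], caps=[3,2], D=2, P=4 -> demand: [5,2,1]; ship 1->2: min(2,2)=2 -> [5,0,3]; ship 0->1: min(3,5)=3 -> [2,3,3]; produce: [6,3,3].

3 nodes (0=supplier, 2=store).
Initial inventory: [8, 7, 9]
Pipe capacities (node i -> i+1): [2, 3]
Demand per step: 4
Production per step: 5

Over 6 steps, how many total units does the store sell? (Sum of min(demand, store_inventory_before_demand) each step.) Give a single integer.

Answer: 24

Derivation:
Step 1: sold=4 (running total=4) -> [11 6 8]
Step 2: sold=4 (running total=8) -> [14 5 7]
Step 3: sold=4 (running total=12) -> [17 4 6]
Step 4: sold=4 (running total=16) -> [20 3 5]
Step 5: sold=4 (running total=20) -> [23 2 4]
Step 6: sold=4 (running total=24) -> [26 2 2]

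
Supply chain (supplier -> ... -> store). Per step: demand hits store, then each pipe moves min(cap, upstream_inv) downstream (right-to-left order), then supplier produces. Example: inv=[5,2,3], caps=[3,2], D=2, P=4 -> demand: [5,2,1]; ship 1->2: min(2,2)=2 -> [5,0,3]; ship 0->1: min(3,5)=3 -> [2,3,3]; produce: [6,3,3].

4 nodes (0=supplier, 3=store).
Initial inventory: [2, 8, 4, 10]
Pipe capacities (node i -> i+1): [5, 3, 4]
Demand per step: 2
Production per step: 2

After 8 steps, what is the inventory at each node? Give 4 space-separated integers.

Step 1: demand=2,sold=2 ship[2->3]=4 ship[1->2]=3 ship[0->1]=2 prod=2 -> inv=[2 7 3 12]
Step 2: demand=2,sold=2 ship[2->3]=3 ship[1->2]=3 ship[0->1]=2 prod=2 -> inv=[2 6 3 13]
Step 3: demand=2,sold=2 ship[2->3]=3 ship[1->2]=3 ship[0->1]=2 prod=2 -> inv=[2 5 3 14]
Step 4: demand=2,sold=2 ship[2->3]=3 ship[1->2]=3 ship[0->1]=2 prod=2 -> inv=[2 4 3 15]
Step 5: demand=2,sold=2 ship[2->3]=3 ship[1->2]=3 ship[0->1]=2 prod=2 -> inv=[2 3 3 16]
Step 6: demand=2,sold=2 ship[2->3]=3 ship[1->2]=3 ship[0->1]=2 prod=2 -> inv=[2 2 3 17]
Step 7: demand=2,sold=2 ship[2->3]=3 ship[1->2]=2 ship[0->1]=2 prod=2 -> inv=[2 2 2 18]
Step 8: demand=2,sold=2 ship[2->3]=2 ship[1->2]=2 ship[0->1]=2 prod=2 -> inv=[2 2 2 18]

2 2 2 18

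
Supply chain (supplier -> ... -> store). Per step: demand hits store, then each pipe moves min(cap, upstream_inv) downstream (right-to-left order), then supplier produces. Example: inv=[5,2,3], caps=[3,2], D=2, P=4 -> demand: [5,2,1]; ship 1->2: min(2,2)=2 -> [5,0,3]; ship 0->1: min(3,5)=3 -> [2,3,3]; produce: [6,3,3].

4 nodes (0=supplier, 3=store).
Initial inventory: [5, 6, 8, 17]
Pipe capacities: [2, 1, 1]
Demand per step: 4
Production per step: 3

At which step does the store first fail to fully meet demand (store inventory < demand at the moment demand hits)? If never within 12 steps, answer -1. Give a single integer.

Step 1: demand=4,sold=4 ship[2->3]=1 ship[1->2]=1 ship[0->1]=2 prod=3 -> [6 7 8 14]
Step 2: demand=4,sold=4 ship[2->3]=1 ship[1->2]=1 ship[0->1]=2 prod=3 -> [7 8 8 11]
Step 3: demand=4,sold=4 ship[2->3]=1 ship[1->2]=1 ship[0->1]=2 prod=3 -> [8 9 8 8]
Step 4: demand=4,sold=4 ship[2->3]=1 ship[1->2]=1 ship[0->1]=2 prod=3 -> [9 10 8 5]
Step 5: demand=4,sold=4 ship[2->3]=1 ship[1->2]=1 ship[0->1]=2 prod=3 -> [10 11 8 2]
Step 6: demand=4,sold=2 ship[2->3]=1 ship[1->2]=1 ship[0->1]=2 prod=3 -> [11 12 8 1]
Step 7: demand=4,sold=1 ship[2->3]=1 ship[1->2]=1 ship[0->1]=2 prod=3 -> [12 13 8 1]
Step 8: demand=4,sold=1 ship[2->3]=1 ship[1->2]=1 ship[0->1]=2 prod=3 -> [13 14 8 1]
Step 9: demand=4,sold=1 ship[2->3]=1 ship[1->2]=1 ship[0->1]=2 prod=3 -> [14 15 8 1]
Step 10: demand=4,sold=1 ship[2->3]=1 ship[1->2]=1 ship[0->1]=2 prod=3 -> [15 16 8 1]
Step 11: demand=4,sold=1 ship[2->3]=1 ship[1->2]=1 ship[0->1]=2 prod=3 -> [16 17 8 1]
Step 12: demand=4,sold=1 ship[2->3]=1 ship[1->2]=1 ship[0->1]=2 prod=3 -> [17 18 8 1]
First stockout at step 6

6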